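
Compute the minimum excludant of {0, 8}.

1

0 is in the set but 1 is not, so the mex is 1.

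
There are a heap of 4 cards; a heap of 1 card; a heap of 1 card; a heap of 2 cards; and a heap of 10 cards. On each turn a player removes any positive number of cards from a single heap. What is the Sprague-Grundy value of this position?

In binary:
  0100  (4)
  0001  (1)
  0001  (1)
  0010  (2)
  1010  (10)
  ----
  1100  (12)

12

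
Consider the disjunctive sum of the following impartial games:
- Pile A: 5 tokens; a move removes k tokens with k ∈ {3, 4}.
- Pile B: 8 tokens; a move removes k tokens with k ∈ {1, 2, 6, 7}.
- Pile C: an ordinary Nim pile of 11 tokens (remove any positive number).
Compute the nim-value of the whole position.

10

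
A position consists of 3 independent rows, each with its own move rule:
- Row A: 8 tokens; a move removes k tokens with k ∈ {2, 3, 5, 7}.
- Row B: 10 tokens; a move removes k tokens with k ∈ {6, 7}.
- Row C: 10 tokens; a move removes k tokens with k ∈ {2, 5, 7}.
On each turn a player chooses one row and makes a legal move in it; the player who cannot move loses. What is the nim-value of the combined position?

5

Build the Grundy sequence for row A with g(k) = mex{g(k−s) : s ∈ {2, 3, 5, 7}, s ≤ k}:
g(0) = mex{} = 0
g(1) = mex{} = 0
g(2) = mex{0} = 1
g(3) = mex{0} = 1
g(4) = mex{0,1} = 2
g(5) = mex{0,1} = 2
g(6) = mex{0,1,2} = 3
g(7) = mex{0,1,2} = 3
g(8) = mex{0,1,2,3} = 4
So g(8) = 4.
Grundy values for row B (subtraction set {6, 7}):
k:     0  1  2  3  4  5  6  7  8  9 10
g(k):  0  0  0  0  0  0  1  1  1  1  1
So g(10) = 1.
Grundy values for row C (subtraction set {2, 5, 7}):
g(0) = mex{} = 0
g(1) = mex{} = 0
g(2) = mex{0} = 1
g(3) = mex{0} = 1
g(4) = mex{1} = 0
g(5) = mex{0,1} = 2
g(6) = mex{0} = 1
g(7) = mex{0,1,2} = 3
g(8) = mex{0,1} = 2
g(9) = mex{0,1,3} = 2
g(10) = mex{1,2} = 0
So g(10) = 0.
By the Sprague-Grundy theorem, the Grundy value of a sum of independent games is the XOR of the component values.
Combined value = 4 XOR 1 XOR 0 = 5.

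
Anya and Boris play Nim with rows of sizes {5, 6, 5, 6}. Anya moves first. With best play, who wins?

Nim-sum: 5 XOR 6 XOR 5 XOR 6 = 0.
The nim-sum is 0, so this is a P-position: the player to move is in a losing position under optimal play; Anya is about to move from it and so loses — Boris wins.

Boris wins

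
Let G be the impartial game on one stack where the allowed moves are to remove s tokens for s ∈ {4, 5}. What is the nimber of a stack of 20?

0

Grundy values for subtraction set {4, 5}:
k:     0  1  2  3  4  5  6  7  8  9 10 11 12 13 14 15 16 17 18 19 20
g(k):  0  0  0  0  1  1  1  1  2  0  0  0  0  1  1  1  1  2  0  0  0
So g(20) = 0.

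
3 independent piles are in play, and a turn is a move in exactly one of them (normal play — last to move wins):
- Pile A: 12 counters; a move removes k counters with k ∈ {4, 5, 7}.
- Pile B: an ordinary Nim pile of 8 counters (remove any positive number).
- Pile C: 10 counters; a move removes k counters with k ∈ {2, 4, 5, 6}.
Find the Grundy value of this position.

Build the Grundy sequence for pile A with g(k) = mex{g(k−s) : s ∈ {4, 5, 7}, s ≤ k}:
g(0) = mex{} = 0
g(1) = mex{} = 0
g(2) = mex{} = 0
g(3) = mex{} = 0
g(4) = mex{0} = 1
g(5) = mex{0} = 1
g(6) = mex{0} = 1
g(7) = mex{0} = 1
g(8) = mex{0,1} = 2
g(9) = mex{0,1} = 2
g(10) = mex{0,1} = 2
g(11) = mex{1} = 0
g(12) = mex{1,2} = 0
So g(12) = 0.
Pile B is a plain Nim pile of size 8, so its Grundy value is 8.
For pile C, compute g(0), g(1), … with moves {2, 4, 5, 6}:
k:     0  1  2  3  4  5  6  7  8  9 10
g(k):  0  0  1  1  2  2  3  3  0  0  1
So g(10) = 1.
By the Sprague-Grundy theorem, the Grundy value of a sum of independent games is the XOR of the component values.
Combined value = 0 XOR 8 XOR 1 = 9.

9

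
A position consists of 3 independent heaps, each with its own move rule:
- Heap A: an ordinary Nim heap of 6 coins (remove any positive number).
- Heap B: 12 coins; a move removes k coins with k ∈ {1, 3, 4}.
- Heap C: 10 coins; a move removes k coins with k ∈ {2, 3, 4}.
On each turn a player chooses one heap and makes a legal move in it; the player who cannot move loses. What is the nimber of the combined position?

Heap A is a plain Nim heap of size 6, so its Grundy value is 6.
Grundy values for heap B (subtraction set {1, 3, 4}):
k:     0  1  2  3  4  5  6  7  8  9 10 11 12
g(k):  0  1  0  1  2  3  2  0  1  0  1  2  3
So g(12) = 3.
Build the Grundy sequence for heap C with g(k) = mex{g(k−s) : s ∈ {2, 3, 4}, s ≤ k}:
k:     0  1  2  3  4  5  6  7  8  9 10
g(k):  0  0  1  1  2  2  0  0  1  1  2
So g(10) = 2.
By the Sprague-Grundy theorem, the Grundy value of a sum of independent games is the XOR of the component values.
Combined value = 6 XOR 3 XOR 2 = 7.

7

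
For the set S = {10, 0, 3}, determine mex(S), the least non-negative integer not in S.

1

0 is in the set but 1 is not, so the mex is 1.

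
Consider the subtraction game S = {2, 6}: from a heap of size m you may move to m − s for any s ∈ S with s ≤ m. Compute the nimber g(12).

0

Grundy values for subtraction set {2, 6}:
g(0) = mex{} = 0
g(1) = mex{} = 0
g(2) = mex{0} = 1
g(3) = mex{0} = 1
g(4) = mex{1} = 0
g(5) = mex{1} = 0
g(6) = mex{0} = 1
g(7) = mex{0} = 1
g(8) = mex{1} = 0
g(9) = mex{1} = 0
g(10) = mex{0} = 1
g(11) = mex{0} = 1
g(12) = mex{1} = 0
So g(12) = 0.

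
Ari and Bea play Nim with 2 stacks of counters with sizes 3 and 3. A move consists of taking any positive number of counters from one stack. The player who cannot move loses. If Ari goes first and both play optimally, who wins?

Bea wins

Compute the nim-sum pairwise:
3 XOR 3 = 0
The nim-sum is 0, so this is a P-position: the player to move is in a losing position under optimal play; Ari is about to move from it and so loses — Bea wins.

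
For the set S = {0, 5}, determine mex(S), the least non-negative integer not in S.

0 is in the set but 1 is not, so the mex is 1.

1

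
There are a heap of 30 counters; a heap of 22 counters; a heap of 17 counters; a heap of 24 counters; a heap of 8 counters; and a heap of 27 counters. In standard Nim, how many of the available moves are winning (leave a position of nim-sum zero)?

5

Write each in binary and XOR column by column:
  11110  (30)
  10110  (22)
  10001  (17)
  11000  (24)
  01000  (8)
  11011  (27)
  -----
  10010  (18)
The overall nim-sum is X = 18. A heap of size p has a winning move iff p XOR X < p (reduce it to p XOR X).
  30: 30 XOR 18 = 12 < 30 — winning move (to 12).
  22: 22 XOR 18 = 4 < 22 — winning move (to 4).
  17: 17 XOR 18 = 3 < 17 — winning move (to 3).
  24: 24 XOR 18 = 10 < 24 — winning move (to 10).
  8: 8 XOR 18 = 26 ≥ 8 — no move.
  27: 27 XOR 18 = 9 < 27 — winning move (to 9).
That gives 5 winning moves.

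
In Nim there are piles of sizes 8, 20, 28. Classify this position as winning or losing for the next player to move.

Nim-sum: 8 ⊕ 20 ⊕ 28 = 0.
The nim-sum is 0, so this is a P-position: the player to move is in a losing position under optimal play.

Losing position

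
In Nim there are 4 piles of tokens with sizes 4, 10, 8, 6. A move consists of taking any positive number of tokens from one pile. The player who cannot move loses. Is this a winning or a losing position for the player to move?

Losing position

Compute the nim-sum pairwise:
4 XOR 10 = 14
14 XOR 8 = 6
6 XOR 6 = 0
The nim-sum is 0, so this is a P-position: the player to move is in a losing position under optimal play.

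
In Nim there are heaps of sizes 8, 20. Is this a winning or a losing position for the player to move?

Winning position

In binary:
  01000  (8)
  10100  (20)
  -----
  11100  (28)
The nim-sum is 28 ≠ 0, so this is an N-position: the player to move can win.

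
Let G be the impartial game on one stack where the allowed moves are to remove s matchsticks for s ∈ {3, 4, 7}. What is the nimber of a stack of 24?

Build the Grundy sequence with g(k) = mex{g(k−s) : s ∈ {3, 4, 7}, s ≤ k}:
k:     0  1  2  3  4  5  6  7  8  9 10 11 12 13 14 15 16 17 18 19 20 21 22 23 24
g(k):  0  0  0  1  1  1  2  2  2  3  0  0  0  1  1  1  2  2  2  3  0  0  0  1  1
So g(24) = 1.

1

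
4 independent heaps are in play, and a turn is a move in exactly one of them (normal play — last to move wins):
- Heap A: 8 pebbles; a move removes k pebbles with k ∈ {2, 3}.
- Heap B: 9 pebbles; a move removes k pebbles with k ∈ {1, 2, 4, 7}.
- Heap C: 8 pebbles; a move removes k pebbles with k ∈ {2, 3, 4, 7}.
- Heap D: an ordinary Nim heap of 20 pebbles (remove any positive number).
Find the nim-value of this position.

20

For heap A, compute g(0), g(1), … with moves {2, 3}:
g(0) = mex{} = 0
g(1) = mex{} = 0
g(2) = mex{0} = 1
g(3) = mex{0} = 1
g(4) = mex{0,1} = 2
g(5) = mex{1} = 0
g(6) = mex{1,2} = 0
g(7) = mex{0,2} = 1
g(8) = mex{0} = 1
So g(8) = 1.
Build the Grundy sequence for heap B with g(k) = mex{g(k−s) : s ∈ {1, 2, 4, 7}, s ≤ k}:
g(0) = mex{} = 0
g(1) = mex{0} = 1
g(2) = mex{0,1} = 2
g(3) = mex{1,2} = 0
g(4) = mex{0,2} = 1
g(5) = mex{0,1} = 2
g(6) = mex{1,2} = 0
g(7) = mex{0,2} = 1
g(8) = mex{0,1} = 2
g(9) = mex{1,2} = 0
So g(9) = 0.
Grundy values for heap C (subtraction set {2, 3, 4, 7}):
g(0) = mex{} = 0
g(1) = mex{} = 0
g(2) = mex{0} = 1
g(3) = mex{0} = 1
g(4) = mex{0,1} = 2
g(5) = mex{0,1} = 2
g(6) = mex{1,2} = 0
g(7) = mex{0,1,2} = 3
g(8) = mex{0,2} = 1
So g(8) = 1.
Heap D is a plain Nim heap of size 20, so its Grundy value is 20.
The value of a disjunctive sum is the nim-sum of the parts.
Combined value = 1 ⊕ 0 ⊕ 1 ⊕ 20 = 20.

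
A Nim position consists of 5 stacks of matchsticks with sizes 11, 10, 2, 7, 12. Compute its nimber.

8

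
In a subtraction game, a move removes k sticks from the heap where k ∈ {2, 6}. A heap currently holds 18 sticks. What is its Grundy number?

Build the Grundy sequence with g(k) = mex{g(k−s) : s ∈ {2, 6}, s ≤ k}:
k:     0  1  2  3  4  5  6  7  8  9 10 11 12 13 14 15 16 17 18
g(k):  0  0  1  1  0  0  1  1  0  0  1  1  0  0  1  1  0  0  1
So g(18) = 1.

1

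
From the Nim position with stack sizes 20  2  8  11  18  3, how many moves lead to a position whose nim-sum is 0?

1

Nim-sum: 20 ^ 2 ^ 8 ^ 11 ^ 18 ^ 3 = 4.
The overall nim-sum is X = 4. A stack of size p has a winning move iff p XOR X < p (reduce it to p XOR X).
  20: 20 XOR 4 = 16 < 20 — winning move (to 16).
  2: 2 XOR 4 = 6 ≥ 2 — no move.
  8: 8 XOR 4 = 12 ≥ 8 — no move.
  11: 11 XOR 4 = 15 ≥ 11 — no move.
  18: 18 XOR 4 = 22 ≥ 18 — no move.
  3: 3 XOR 4 = 7 ≥ 3 — no move.
That gives 1 winning move.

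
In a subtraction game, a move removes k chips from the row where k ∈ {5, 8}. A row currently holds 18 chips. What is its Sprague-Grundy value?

1

Build the Grundy sequence with g(k) = mex{g(k−s) : s ∈ {5, 8}, s ≤ k}:
k:     0  1  2  3  4  5  6  7  8  9 10 11 12 13 14 15 16 17 18
g(k):  0  0  0  0  0  1  1  1  1  1  2  2  2  0  0  0  0  0  1
So g(18) = 1.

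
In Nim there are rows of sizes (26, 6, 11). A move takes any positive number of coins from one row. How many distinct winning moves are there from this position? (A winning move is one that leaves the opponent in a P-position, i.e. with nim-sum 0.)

1

Compute the nim-sum pairwise:
26 ^ 6 = 28
28 ^ 11 = 23
The overall nim-sum is X = 23. A row of size p has a winning move iff p XOR X < p (reduce it to p XOR X).
  26: 26 XOR 23 = 13 < 26 — winning move (to 13).
  6: 6 XOR 23 = 17 ≥ 6 — no move.
  11: 11 XOR 23 = 28 ≥ 11 — no move.
That gives 1 winning move.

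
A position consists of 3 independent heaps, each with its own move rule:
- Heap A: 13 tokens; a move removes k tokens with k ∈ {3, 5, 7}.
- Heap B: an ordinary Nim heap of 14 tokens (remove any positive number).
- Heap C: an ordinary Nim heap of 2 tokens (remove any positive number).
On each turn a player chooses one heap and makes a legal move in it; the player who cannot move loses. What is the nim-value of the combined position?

Build the Grundy sequence for heap A with g(k) = mex{g(k−s) : s ∈ {3, 5, 7}, s ≤ k}:
k:     0  1  2  3  4  5  6  7  8  9 10 11 12 13
g(k):  0  0  0  1  1  1  2  2  2  3  0  0  0  1
So g(13) = 1.
Heap B is a plain Nim heap of size 14, so its Grundy value is 14.
Heap C is a plain Nim heap of size 2, so its Grundy value is 2.
By the Sprague-Grundy theorem, the Grundy value of a sum of independent games is the XOR of the component values.
Combined value = 1 XOR 14 XOR 2 = 13.

13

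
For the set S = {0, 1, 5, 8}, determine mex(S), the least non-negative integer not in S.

2

The values 0, 1 are all present; 2 is the first non-negative integer missing from the set.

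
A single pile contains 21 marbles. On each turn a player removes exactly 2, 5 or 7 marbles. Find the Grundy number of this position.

2

Grundy values for subtraction set {2, 5, 7}:
k:     0  1  2  3  4  5  6  7  8  9 10 11 12 13 14 15 16 17 18 19 20 21
g(k):  0  0  1  1  0  2  1  3  2  2  0  3  1  0  0  1  1  2  2  3  3  2
So g(21) = 2.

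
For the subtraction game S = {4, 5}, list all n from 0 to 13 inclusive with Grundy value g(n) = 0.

0, 1, 2, 3, 9, 10, 11, 12

Compute g(0), g(1), … for moves {4, 5}:
k:     0  1  2  3  4  5  6  7  8  9 10 11 12 13
g(k):  0  0  0  0  1  1  1  1  2  0  0  0  0  1
The P-positions (g = 0) in 0..13 are 0, 1, 2, 3, 9, 10, 11, 12.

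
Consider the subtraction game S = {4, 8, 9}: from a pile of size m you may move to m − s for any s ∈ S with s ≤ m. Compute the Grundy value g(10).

2

Build the Grundy sequence with g(k) = mex{g(k−s) : s ∈ {4, 8, 9}, s ≤ k}:
k:     0  1  2  3  4  5  6  7  8  9 10
g(k):  0  0  0  0  1  1  1  1  2  2  2
So g(10) = 2.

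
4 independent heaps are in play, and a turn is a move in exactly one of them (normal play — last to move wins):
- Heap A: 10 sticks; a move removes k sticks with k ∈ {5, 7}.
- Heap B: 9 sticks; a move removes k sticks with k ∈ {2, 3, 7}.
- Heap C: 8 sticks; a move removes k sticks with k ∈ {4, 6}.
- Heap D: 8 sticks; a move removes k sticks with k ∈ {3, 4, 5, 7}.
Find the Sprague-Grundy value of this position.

Build the Grundy sequence for heap A with g(k) = mex{g(k−s) : s ∈ {5, 7}, s ≤ k}:
g(0) = mex{} = 0
g(1) = mex{} = 0
g(2) = mex{} = 0
g(3) = mex{} = 0
g(4) = mex{} = 0
g(5) = mex{0} = 1
g(6) = mex{0} = 1
g(7) = mex{0} = 1
g(8) = mex{0} = 1
g(9) = mex{0} = 1
g(10) = mex{0,1} = 2
So g(10) = 2.
Grundy values for heap B (subtraction set {2, 3, 7}):
g(0) = mex{} = 0
g(1) = mex{} = 0
g(2) = mex{0} = 1
g(3) = mex{0} = 1
g(4) = mex{0,1} = 2
g(5) = mex{1} = 0
g(6) = mex{1,2} = 0
g(7) = mex{0,2} = 1
g(8) = mex{0} = 1
g(9) = mex{0,1} = 2
So g(9) = 2.
For heap C, compute g(0), g(1), … with moves {4, 6}:
g(0) = mex{} = 0
g(1) = mex{} = 0
g(2) = mex{} = 0
g(3) = mex{} = 0
g(4) = mex{0} = 1
g(5) = mex{0} = 1
g(6) = mex{0} = 1
g(7) = mex{0} = 1
g(8) = mex{0,1} = 2
So g(8) = 2.
For heap D, compute g(0), g(1), … with moves {3, 4, 5, 7}:
k:     0  1  2  3  4  5  6  7  8
g(k):  0  0  0  1  1  1  2  2  2
So g(8) = 2.
By the Sprague-Grundy theorem, the Grundy value of a sum of independent games is the XOR of the component values.
Combined value = 2 ⊕ 2 ⊕ 2 ⊕ 2 = 0.

0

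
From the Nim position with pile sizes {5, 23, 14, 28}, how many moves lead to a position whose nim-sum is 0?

0

Write each in binary and XOR column by column:
  00101  (5)
  10111  (23)
  01110  (14)
  11100  (28)
  -----
  00000  (0)
The nim-sum is already 0, so every move leaves a nonzero nim-sum — there are no winning moves.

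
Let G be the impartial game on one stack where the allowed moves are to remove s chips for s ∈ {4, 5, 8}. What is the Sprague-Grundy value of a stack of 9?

2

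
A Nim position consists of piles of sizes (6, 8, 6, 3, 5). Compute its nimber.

14

Bitwise XOR of the heap sizes:
  0110  (6)
  1000  (8)
  0110  (6)
  0011  (3)
  0101  (5)
  ----
  1110  (14)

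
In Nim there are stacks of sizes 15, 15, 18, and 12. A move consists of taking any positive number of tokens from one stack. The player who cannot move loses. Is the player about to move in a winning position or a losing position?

Winning position

Nim-sum: 15 ^ 15 ^ 18 ^ 12 = 30.
The nim-sum is 30 ≠ 0, so this is an N-position: the player to move can win.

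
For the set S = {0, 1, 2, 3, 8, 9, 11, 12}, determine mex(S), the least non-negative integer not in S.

The values 0, 1, 2, 3 are all present; 4 is the first non-negative integer missing from the set.

4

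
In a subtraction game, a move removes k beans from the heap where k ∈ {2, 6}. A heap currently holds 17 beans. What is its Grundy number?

0

Build the Grundy sequence with g(k) = mex{g(k−s) : s ∈ {2, 6}, s ≤ k}:
k:     0  1  2  3  4  5  6  7  8  9 10 11 12 13 14 15 16 17
g(k):  0  0  1  1  0  0  1  1  0  0  1  1  0  0  1  1  0  0
So g(17) = 0.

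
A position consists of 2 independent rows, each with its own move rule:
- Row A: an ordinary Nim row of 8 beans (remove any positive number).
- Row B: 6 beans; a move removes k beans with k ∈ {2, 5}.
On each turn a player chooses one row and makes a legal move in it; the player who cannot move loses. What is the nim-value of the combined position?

9

Row A is a plain Nim row of size 8, so its Grundy value is 8.
Grundy values for row B (subtraction set {2, 5}):
g(0) = mex{} = 0
g(1) = mex{} = 0
g(2) = mex{0} = 1
g(3) = mex{0} = 1
g(4) = mex{1} = 0
g(5) = mex{0,1} = 2
g(6) = mex{0} = 1
So g(6) = 1.
By the Sprague-Grundy theorem, the Grundy value of a sum of independent games is the XOR of the component values.
Combined value = 8 XOR 1 = 9.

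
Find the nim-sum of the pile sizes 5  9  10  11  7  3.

9

In binary:
  0101  (5)
  1001  (9)
  1010  (10)
  1011  (11)
  0111  (7)
  0011  (3)
  ----
  1001  (9)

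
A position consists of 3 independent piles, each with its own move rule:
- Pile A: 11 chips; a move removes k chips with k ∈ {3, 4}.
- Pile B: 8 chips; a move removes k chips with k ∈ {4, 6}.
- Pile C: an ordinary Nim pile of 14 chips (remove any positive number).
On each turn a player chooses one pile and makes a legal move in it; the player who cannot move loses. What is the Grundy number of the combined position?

13

Grundy values for pile A (subtraction set {3, 4}):
k:     0  1  2  3  4  5  6  7  8  9 10 11
g(k):  0  0  0  1  1  1  2  0  0  0  1  1
So g(11) = 1.
Grundy values for pile B (subtraction set {4, 6}):
g(0) = mex{} = 0
g(1) = mex{} = 0
g(2) = mex{} = 0
g(3) = mex{} = 0
g(4) = mex{0} = 1
g(5) = mex{0} = 1
g(6) = mex{0} = 1
g(7) = mex{0} = 1
g(8) = mex{0,1} = 2
So g(8) = 2.
Pile C is a plain Nim pile of size 14, so its Grundy value is 14.
By the Sprague-Grundy theorem, the Grundy value of a sum of independent games is the XOR of the component values.
Combined value = 1 ⊕ 2 ⊕ 14 = 13.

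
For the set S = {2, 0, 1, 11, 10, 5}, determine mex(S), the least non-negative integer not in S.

The values 0, 1, 2 are all present; 3 is the first non-negative integer missing from the set.

3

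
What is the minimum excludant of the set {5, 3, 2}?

0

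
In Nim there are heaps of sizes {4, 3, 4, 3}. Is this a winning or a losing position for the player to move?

Losing position

Nim-sum: 4 ⊕ 3 ⊕ 4 ⊕ 3 = 0.
The nim-sum is 0, so this is a P-position: the player to move is in a losing position under optimal play.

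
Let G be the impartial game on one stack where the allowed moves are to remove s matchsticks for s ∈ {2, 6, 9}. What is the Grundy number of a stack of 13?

2

Build the Grundy sequence with g(k) = mex{g(k−s) : s ∈ {2, 6, 9}, s ≤ k}:
k:     0  1  2  3  4  5  6  7  8  9 10 11 12 13
g(k):  0  0  1  1  0  0  1  1  0  2  1  3  0  2
So g(13) = 2.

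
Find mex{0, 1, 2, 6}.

3

The values 0, 1, 2 are all present; 3 is the first non-negative integer missing from the set.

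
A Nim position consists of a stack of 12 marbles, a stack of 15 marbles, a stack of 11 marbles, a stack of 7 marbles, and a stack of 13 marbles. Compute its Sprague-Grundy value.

Nim-sum: 12 ^ 15 ^ 11 ^ 7 ^ 13 = 2.

2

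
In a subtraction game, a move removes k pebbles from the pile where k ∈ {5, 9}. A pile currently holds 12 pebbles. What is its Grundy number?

Compute g(0), g(1), … for moves {5, 9}:
k:     0  1  2  3  4  5  6  7  8  9 10 11 12
g(k):  0  0  0  0  0  1  1  1  1  1  2  2  2
So g(12) = 2.

2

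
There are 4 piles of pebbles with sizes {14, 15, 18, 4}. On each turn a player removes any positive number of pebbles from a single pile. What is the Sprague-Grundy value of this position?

23

Compute the nim-sum pairwise:
14 XOR 15 = 1
1 XOR 18 = 19
19 XOR 4 = 23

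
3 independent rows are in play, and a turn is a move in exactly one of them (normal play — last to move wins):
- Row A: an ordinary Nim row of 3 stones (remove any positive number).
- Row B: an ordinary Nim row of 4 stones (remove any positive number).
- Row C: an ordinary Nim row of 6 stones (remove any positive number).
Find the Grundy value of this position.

1

Row A is a plain Nim row of size 3, so its Grundy value is 3.
Row B is a plain Nim row of size 4, so its Grundy value is 4.
Row C is a plain Nim row of size 6, so its Grundy value is 6.
The value of a disjunctive sum is the nim-sum of the parts.
Combined value = 3 XOR 4 XOR 6 = 1.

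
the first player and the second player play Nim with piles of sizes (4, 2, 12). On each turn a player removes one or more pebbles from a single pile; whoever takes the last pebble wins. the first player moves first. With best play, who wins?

Compute the nim-sum pairwise:
4 ⊕ 2 = 6
6 ⊕ 12 = 10
The nim-sum is 10 ≠ 0, so this is an N-position: the player to move can win; the first player has a winning move.

the first player wins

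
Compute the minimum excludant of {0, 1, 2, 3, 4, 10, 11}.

5

The values 0, 1, 2, 3, 4 are all present; 5 is the first non-negative integer missing from the set.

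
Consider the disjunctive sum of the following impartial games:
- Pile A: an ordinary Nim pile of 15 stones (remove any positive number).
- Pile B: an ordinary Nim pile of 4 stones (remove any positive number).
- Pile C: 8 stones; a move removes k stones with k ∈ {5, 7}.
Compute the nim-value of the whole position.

Pile A is a plain Nim pile of size 15, so its Grundy value is 15.
Pile B is a plain Nim pile of size 4, so its Grundy value is 4.
Grundy values for pile C (subtraction set {5, 7}):
g(0) = mex{} = 0
g(1) = mex{} = 0
g(2) = mex{} = 0
g(3) = mex{} = 0
g(4) = mex{} = 0
g(5) = mex{0} = 1
g(6) = mex{0} = 1
g(7) = mex{0} = 1
g(8) = mex{0} = 1
So g(8) = 1.
By the Sprague-Grundy theorem, the Grundy value of a sum of independent games is the XOR of the component values.
Combined value = 15 XOR 4 XOR 1 = 10.

10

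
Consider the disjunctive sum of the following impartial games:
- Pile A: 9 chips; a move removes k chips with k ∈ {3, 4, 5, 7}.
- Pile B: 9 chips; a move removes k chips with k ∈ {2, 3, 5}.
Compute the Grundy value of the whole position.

Build the Grundy sequence for pile A with g(k) = mex{g(k−s) : s ∈ {3, 4, 5, 7}, s ≤ k}:
g(0) = mex{} = 0
g(1) = mex{} = 0
g(2) = mex{} = 0
g(3) = mex{0} = 1
g(4) = mex{0} = 1
g(5) = mex{0} = 1
g(6) = mex{0,1} = 2
g(7) = mex{0,1} = 2
g(8) = mex{0,1} = 2
g(9) = mex{0,1,2} = 3
So g(9) = 3.
Build the Grundy sequence for pile B with g(k) = mex{g(k−s) : s ∈ {2, 3, 5}, s ≤ k}:
k:     0  1  2  3  4  5  6  7  8  9
g(k):  0  0  1  1  2  2  3  0  0  1
So g(9) = 1.
The value of a disjunctive sum is the nim-sum of the parts.
Combined value = 3 XOR 1 = 2.

2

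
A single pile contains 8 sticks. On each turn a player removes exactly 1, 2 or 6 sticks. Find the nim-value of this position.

1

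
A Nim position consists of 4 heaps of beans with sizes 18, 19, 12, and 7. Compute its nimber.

Nim-sum: 18 ⊕ 19 ⊕ 12 ⊕ 7 = 10.

10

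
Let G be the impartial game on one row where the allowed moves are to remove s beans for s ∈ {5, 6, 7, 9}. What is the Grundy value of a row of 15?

Build the Grundy sequence with g(k) = mex{g(k−s) : s ∈ {5, 6, 7, 9}, s ≤ k}:
k:     0  1  2  3  4  5  6  7  8  9 10 11 12 13 14 15
g(k):  0  0  0  0  0  1  1  1  1  1  2  2  2  2  0  0
So g(15) = 0.

0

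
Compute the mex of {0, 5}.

1

0 is in the set but 1 is not, so the mex is 1.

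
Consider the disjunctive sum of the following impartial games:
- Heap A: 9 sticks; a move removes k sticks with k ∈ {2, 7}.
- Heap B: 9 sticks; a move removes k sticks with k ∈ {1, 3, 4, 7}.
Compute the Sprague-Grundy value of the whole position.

Build the Grundy sequence for heap A with g(k) = mex{g(k−s) : s ∈ {2, 7}, s ≤ k}:
g(0) = mex{} = 0
g(1) = mex{} = 0
g(2) = mex{0} = 1
g(3) = mex{0} = 1
g(4) = mex{1} = 0
g(5) = mex{1} = 0
g(6) = mex{0} = 1
g(7) = mex{0} = 1
g(8) = mex{0,1} = 2
g(9) = mex{1} = 0
So g(9) = 0.
Grundy values for heap B (subtraction set {1, 3, 4, 7}):
k:     0  1  2  3  4  5  6  7  8  9
g(k):  0  1  0  1  2  3  2  3  0  1
So g(9) = 1.
The value of a disjunctive sum is the nim-sum of the parts.
Combined value = 0 ⊕ 1 = 1.

1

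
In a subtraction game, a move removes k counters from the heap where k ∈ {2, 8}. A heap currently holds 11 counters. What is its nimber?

Build the Grundy sequence with g(k) = mex{g(k−s) : s ∈ {2, 8}, s ≤ k}:
g(0) = mex{} = 0
g(1) = mex{} = 0
g(2) = mex{0} = 1
g(3) = mex{0} = 1
g(4) = mex{1} = 0
g(5) = mex{1} = 0
g(6) = mex{0} = 1
g(7) = mex{0} = 1
g(8) = mex{0,1} = 2
g(9) = mex{0,1} = 2
g(10) = mex{1,2} = 0
g(11) = mex{1,2} = 0
So g(11) = 0.

0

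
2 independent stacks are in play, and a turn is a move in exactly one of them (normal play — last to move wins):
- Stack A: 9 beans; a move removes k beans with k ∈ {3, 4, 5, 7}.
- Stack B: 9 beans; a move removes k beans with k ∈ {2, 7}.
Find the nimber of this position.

Build the Grundy sequence for stack A with g(k) = mex{g(k−s) : s ∈ {3, 4, 5, 7}, s ≤ k}:
k:     0  1  2  3  4  5  6  7  8  9
g(k):  0  0  0  1  1  1  2  2  2  3
So g(9) = 3.
Grundy values for stack B (subtraction set {2, 7}):
k:     0  1  2  3  4  5  6  7  8  9
g(k):  0  0  1  1  0  0  1  1  2  0
So g(9) = 0.
By the Sprague-Grundy theorem, the Grundy value of a sum of independent games is the XOR of the component values.
Combined value = 3 ⊕ 0 = 3.

3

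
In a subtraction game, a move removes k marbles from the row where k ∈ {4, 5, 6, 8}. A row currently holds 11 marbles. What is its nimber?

2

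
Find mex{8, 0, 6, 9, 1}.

2

The values 0, 1 are all present; 2 is the first non-negative integer missing from the set.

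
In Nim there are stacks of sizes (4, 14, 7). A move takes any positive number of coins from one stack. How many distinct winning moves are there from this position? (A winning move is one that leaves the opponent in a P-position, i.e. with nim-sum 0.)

1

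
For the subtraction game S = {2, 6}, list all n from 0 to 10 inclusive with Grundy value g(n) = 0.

0, 1, 4, 5, 8, 9

Grundy values for subtraction set {2, 6}:
k:     0  1  2  3  4  5  6  7  8  9 10
g(k):  0  0  1  1  0  0  1  1  0  0  1
The P-positions (g = 0) in 0..10 are 0, 1, 4, 5, 8, 9.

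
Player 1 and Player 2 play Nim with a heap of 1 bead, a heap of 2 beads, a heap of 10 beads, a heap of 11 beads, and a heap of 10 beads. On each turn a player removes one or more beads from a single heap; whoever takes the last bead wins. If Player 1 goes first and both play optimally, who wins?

Write each in binary and XOR column by column:
  0001  (1)
  0010  (2)
  1010  (10)
  1011  (11)
  1010  (10)
  ----
  1000  (8)
The nim-sum is 8 ≠ 0, so this is an N-position: the player to move can win; Player 1 has a winning move.

Player 1 wins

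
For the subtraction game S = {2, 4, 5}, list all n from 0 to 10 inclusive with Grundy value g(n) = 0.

Build the Grundy sequence with g(k) = mex{g(k−s) : s ∈ {2, 4, 5}, s ≤ k}:
k:     0  1  2  3  4  5  6  7  8  9 10
g(k):  0  0  1  1  2  2  3  0  0  1  1
The P-positions (g = 0) in 0..10 are 0, 1, 7, 8.

0, 1, 7, 8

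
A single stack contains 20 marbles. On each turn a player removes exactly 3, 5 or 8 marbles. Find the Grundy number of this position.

3

Build the Grundy sequence with g(k) = mex{g(k−s) : s ∈ {3, 5, 8}, s ≤ k}:
k:     0  1  2  3  4  5  6  7  8  9 10 11 12 13 14 15 16 17 18 19 20
g(k):  0  0  0  1  1  1  2  2  2  3  3  0  0  0  1  1  1  2  2  2  3
So g(20) = 3.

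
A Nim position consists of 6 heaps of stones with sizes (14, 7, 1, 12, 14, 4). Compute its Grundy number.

14

Compute the nim-sum pairwise:
14 ^ 7 = 9
9 ^ 1 = 8
8 ^ 12 = 4
4 ^ 14 = 10
10 ^ 4 = 14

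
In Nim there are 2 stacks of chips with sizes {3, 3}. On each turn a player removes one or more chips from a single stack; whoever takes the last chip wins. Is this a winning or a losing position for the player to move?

Losing position

Nim-sum: 3 XOR 3 = 0.
The nim-sum is 0, so this is a P-position: the player to move is in a losing position under optimal play.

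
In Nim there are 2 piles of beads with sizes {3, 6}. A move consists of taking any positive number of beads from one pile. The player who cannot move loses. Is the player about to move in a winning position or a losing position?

Winning position

Bitwise XOR of the heap sizes:
  011  (3)
  110  (6)
  ---
  101  (5)
The nim-sum is 5 ≠ 0, so this is an N-position: the player to move can win.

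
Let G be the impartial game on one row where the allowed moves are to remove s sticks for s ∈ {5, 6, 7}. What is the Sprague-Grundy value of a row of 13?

0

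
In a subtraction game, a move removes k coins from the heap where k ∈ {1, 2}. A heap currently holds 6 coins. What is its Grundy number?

Build the Grundy sequence with g(k) = mex{g(k−s) : s ∈ {1, 2}, s ≤ k}:
k:     0  1  2  3  4  5  6
g(k):  0  1  2  0  1  2  0
So g(6) = 0.

0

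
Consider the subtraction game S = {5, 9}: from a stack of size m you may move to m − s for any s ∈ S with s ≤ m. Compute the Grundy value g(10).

2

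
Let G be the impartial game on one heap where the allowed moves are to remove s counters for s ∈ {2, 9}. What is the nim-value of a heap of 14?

Compute g(0), g(1), … for moves {2, 9}:
k:     0  1  2  3  4  5  6  7  8  9 10 11 12 13 14
g(k):  0  0  1  1  0  0  1  1  0  2  1  0  0  1  1
So g(14) = 1.

1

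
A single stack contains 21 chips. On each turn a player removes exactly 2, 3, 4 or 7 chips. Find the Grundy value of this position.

2

Build the Grundy sequence with g(k) = mex{g(k−s) : s ∈ {2, 3, 4, 7}, s ≤ k}:
k:     0  1  2  3  4  5  6  7  8  9 10 11 12 13 14 15 16 17 18 19 20 21
g(k):  0  0  1  1  2  2  0  3  1  4  2  0  0  1  1  2  2  0  3  1  4  2
So g(21) = 2.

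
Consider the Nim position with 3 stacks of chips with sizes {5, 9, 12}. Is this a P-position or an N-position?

P-position

Nim-sum: 5 XOR 9 XOR 12 = 0.
The nim-sum is 0, so this is a P-position: the player to move is in a losing position under optimal play.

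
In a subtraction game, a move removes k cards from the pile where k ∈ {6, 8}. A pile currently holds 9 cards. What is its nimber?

1

Compute g(0), g(1), … for moves {6, 8}:
g(0) = mex{} = 0
g(1) = mex{} = 0
g(2) = mex{} = 0
g(3) = mex{} = 0
g(4) = mex{} = 0
g(5) = mex{} = 0
g(6) = mex{0} = 1
g(7) = mex{0} = 1
g(8) = mex{0} = 1
g(9) = mex{0} = 1
So g(9) = 1.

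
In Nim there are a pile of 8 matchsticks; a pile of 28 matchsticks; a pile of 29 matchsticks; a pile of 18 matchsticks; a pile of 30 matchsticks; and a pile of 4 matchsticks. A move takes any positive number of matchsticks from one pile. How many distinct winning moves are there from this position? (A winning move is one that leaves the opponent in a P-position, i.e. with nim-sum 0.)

1

Bitwise XOR of the heap sizes:
  01000  (8)
  11100  (28)
  11101  (29)
  10010  (18)
  11110  (30)
  00100  (4)
  -----
  00001  (1)
The overall nim-sum is X = 1. A pile of size p has a winning move iff p XOR X < p (reduce it to p XOR X).
  8: 8 XOR 1 = 9 ≥ 8 — no move.
  28: 28 XOR 1 = 29 ≥ 28 — no move.
  29: 29 XOR 1 = 28 < 29 — winning move (to 28).
  18: 18 XOR 1 = 19 ≥ 18 — no move.
  30: 30 XOR 1 = 31 ≥ 30 — no move.
  4: 4 XOR 1 = 5 ≥ 4 — no move.
That gives 1 winning move.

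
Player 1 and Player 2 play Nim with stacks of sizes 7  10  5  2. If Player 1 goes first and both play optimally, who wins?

Nim-sum: 7 XOR 10 XOR 5 XOR 2 = 10.
The nim-sum is 10 ≠ 0, so this is an N-position: the player to move can win; Player 1 has a winning move.

Player 1 wins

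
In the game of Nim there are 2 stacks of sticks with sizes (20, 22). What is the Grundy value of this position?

In binary:
  10100  (20)
  10110  (22)
  -----
  00010  (2)

2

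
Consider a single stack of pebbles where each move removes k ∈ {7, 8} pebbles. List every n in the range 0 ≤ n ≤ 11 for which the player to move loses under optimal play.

0, 1, 2, 3, 4, 5, 6

Build the Grundy sequence with g(k) = mex{g(k−s) : s ∈ {7, 8}, s ≤ k}:
k:     0  1  2  3  4  5  6  7  8  9 10 11
g(k):  0  0  0  0  0  0  0  1  1  1  1  1
The P-positions (g = 0) in 0..11 are 0, 1, 2, 3, 4, 5, 6.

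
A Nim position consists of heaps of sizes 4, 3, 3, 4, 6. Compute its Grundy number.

Nim-sum: 4 ⊕ 3 ⊕ 3 ⊕ 4 ⊕ 6 = 6.

6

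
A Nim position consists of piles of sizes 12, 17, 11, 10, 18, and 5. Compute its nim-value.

11

Nim-sum: 12 ⊕ 17 ⊕ 11 ⊕ 10 ⊕ 18 ⊕ 5 = 11.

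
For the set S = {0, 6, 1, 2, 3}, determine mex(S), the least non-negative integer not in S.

4

The values 0, 1, 2, 3 are all present; 4 is the first non-negative integer missing from the set.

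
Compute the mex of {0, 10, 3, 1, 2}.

4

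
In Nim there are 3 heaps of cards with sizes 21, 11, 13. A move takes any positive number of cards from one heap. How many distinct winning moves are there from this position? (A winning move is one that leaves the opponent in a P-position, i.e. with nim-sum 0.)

1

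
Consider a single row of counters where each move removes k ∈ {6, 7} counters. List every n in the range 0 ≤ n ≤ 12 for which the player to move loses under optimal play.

0, 1, 2, 3, 4, 5

Compute g(0), g(1), … for moves {6, 7}:
g(0) = mex{} = 0
g(1) = mex{} = 0
g(2) = mex{} = 0
g(3) = mex{} = 0
g(4) = mex{} = 0
g(5) = mex{} = 0
g(6) = mex{0} = 1
g(7) = mex{0} = 1
g(8) = mex{0} = 1
g(9) = mex{0} = 1
g(10) = mex{0} = 1
g(11) = mex{0} = 1
g(12) = mex{0,1} = 2
The P-positions (g = 0) in 0..12 are 0, 1, 2, 3, 4, 5.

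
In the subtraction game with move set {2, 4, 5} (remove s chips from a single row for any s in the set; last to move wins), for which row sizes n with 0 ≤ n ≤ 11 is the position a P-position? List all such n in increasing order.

0, 1, 7, 8

Compute g(0), g(1), … for moves {2, 4, 5}:
k:     0  1  2  3  4  5  6  7  8  9 10 11
g(k):  0  0  1  1  2  2  3  0  0  1  1  2
The P-positions (g = 0) in 0..11 are 0, 1, 7, 8.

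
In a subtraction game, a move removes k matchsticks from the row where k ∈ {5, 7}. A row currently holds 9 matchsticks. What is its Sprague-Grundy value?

1

Grundy values for subtraction set {5, 7}:
g(0) = mex{} = 0
g(1) = mex{} = 0
g(2) = mex{} = 0
g(3) = mex{} = 0
g(4) = mex{} = 0
g(5) = mex{0} = 1
g(6) = mex{0} = 1
g(7) = mex{0} = 1
g(8) = mex{0} = 1
g(9) = mex{0} = 1
So g(9) = 1.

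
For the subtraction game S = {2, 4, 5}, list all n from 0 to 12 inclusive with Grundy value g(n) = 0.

0, 1, 7, 8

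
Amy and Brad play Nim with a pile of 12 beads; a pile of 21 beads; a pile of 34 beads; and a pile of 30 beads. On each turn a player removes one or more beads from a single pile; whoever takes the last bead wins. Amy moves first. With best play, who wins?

Amy wins

Compute the nim-sum pairwise:
12 XOR 21 = 25
25 XOR 34 = 59
59 XOR 30 = 37
The nim-sum is 37 ≠ 0, so this is an N-position: the player to move can win; Amy has a winning move.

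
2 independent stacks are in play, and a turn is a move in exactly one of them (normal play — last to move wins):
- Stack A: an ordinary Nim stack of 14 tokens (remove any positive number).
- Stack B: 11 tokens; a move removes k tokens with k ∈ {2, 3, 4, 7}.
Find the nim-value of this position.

Stack A is a plain Nim stack of size 14, so its Grundy value is 14.
Grundy values for stack B (subtraction set {2, 3, 4, 7}):
g(0) = mex{} = 0
g(1) = mex{} = 0
g(2) = mex{0} = 1
g(3) = mex{0} = 1
g(4) = mex{0,1} = 2
g(5) = mex{0,1} = 2
g(6) = mex{1,2} = 0
g(7) = mex{0,1,2} = 3
g(8) = mex{0,2} = 1
g(9) = mex{0,1,2,3} = 4
g(10) = mex{0,1,3} = 2
g(11) = mex{1,2,3,4} = 0
So g(11) = 0.
By the Sprague-Grundy theorem, the Grundy value of a sum of independent games is the XOR of the component values.
Combined value = 14 XOR 0 = 14.

14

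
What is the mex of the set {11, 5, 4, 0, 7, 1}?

2

The values 0, 1 are all present; 2 is the first non-negative integer missing from the set.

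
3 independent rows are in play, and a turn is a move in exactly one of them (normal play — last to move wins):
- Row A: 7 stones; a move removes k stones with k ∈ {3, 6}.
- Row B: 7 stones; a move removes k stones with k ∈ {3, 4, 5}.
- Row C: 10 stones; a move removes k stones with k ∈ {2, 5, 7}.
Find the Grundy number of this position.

0

Grundy values for row A (subtraction set {3, 6}):
k:     0  1  2  3  4  5  6  7
g(k):  0  0  0  1  1  1  2  2
So g(7) = 2.
Grundy values for row B (subtraction set {3, 4, 5}):
g(0) = mex{} = 0
g(1) = mex{} = 0
g(2) = mex{} = 0
g(3) = mex{0} = 1
g(4) = mex{0} = 1
g(5) = mex{0} = 1
g(6) = mex{0,1} = 2
g(7) = mex{0,1} = 2
So g(7) = 2.
Build the Grundy sequence for row C with g(k) = mex{g(k−s) : s ∈ {2, 5, 7}, s ≤ k}:
g(0) = mex{} = 0
g(1) = mex{} = 0
g(2) = mex{0} = 1
g(3) = mex{0} = 1
g(4) = mex{1} = 0
g(5) = mex{0,1} = 2
g(6) = mex{0} = 1
g(7) = mex{0,1,2} = 3
g(8) = mex{0,1} = 2
g(9) = mex{0,1,3} = 2
g(10) = mex{1,2} = 0
So g(10) = 0.
By the Sprague-Grundy theorem, the Grundy value of a sum of independent games is the XOR of the component values.
Combined value = 2 XOR 2 XOR 0 = 0.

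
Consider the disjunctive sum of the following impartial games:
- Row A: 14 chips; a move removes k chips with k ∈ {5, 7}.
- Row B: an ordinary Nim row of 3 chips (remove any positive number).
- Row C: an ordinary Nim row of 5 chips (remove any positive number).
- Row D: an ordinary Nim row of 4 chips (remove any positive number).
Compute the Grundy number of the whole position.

Build the Grundy sequence for row A with g(k) = mex{g(k−s) : s ∈ {5, 7}, s ≤ k}:
g(0) = mex{} = 0
g(1) = mex{} = 0
g(2) = mex{} = 0
g(3) = mex{} = 0
g(4) = mex{} = 0
g(5) = mex{0} = 1
g(6) = mex{0} = 1
g(7) = mex{0} = 1
g(8) = mex{0} = 1
g(9) = mex{0} = 1
g(10) = mex{0,1} = 2
g(11) = mex{0,1} = 2
g(12) = mex{1} = 0
g(13) = mex{1} = 0
g(14) = mex{1} = 0
So g(14) = 0.
Row B is a plain Nim row of size 3, so its Grundy value is 3.
Row C is a plain Nim row of size 5, so its Grundy value is 5.
Row D is a plain Nim row of size 4, so its Grundy value is 4.
The value of a disjunctive sum is the nim-sum of the parts.
Combined value = 0 XOR 3 XOR 5 XOR 4 = 2.

2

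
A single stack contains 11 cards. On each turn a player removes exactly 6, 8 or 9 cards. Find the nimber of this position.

Grundy values for subtraction set {6, 8, 9}:
k:     0  1  2  3  4  5  6  7  8  9 10 11
g(k):  0  0  0  0  0  0  1  1  1  1  1  1
So g(11) = 1.

1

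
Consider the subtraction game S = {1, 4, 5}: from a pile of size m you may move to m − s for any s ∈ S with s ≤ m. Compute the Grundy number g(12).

2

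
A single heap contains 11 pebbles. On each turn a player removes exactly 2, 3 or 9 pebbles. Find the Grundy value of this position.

Build the Grundy sequence with g(k) = mex{g(k−s) : s ∈ {2, 3, 9}, s ≤ k}:
k:     0  1  2  3  4  5  6  7  8  9 10 11
g(k):  0  0  1  1  2  0  0  1  1  2  2  0
So g(11) = 0.

0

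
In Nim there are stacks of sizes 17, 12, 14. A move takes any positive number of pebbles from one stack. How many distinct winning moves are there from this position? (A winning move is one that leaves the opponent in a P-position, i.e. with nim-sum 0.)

In binary:
  10001  (17)
  01100  (12)
  01110  (14)
  -----
  10011  (19)
The overall nim-sum is X = 19. A stack of size p has a winning move iff p XOR X < p (reduce it to p XOR X).
  17: 17 XOR 19 = 2 < 17 — winning move (to 2).
  12: 12 XOR 19 = 31 ≥ 12 — no move.
  14: 14 XOR 19 = 29 ≥ 14 — no move.
That gives 1 winning move.

1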